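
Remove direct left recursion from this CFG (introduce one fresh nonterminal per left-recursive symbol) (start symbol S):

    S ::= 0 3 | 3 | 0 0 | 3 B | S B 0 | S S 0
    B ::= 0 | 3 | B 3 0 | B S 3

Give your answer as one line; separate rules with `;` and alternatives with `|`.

S, B are directly left-recursive.
For S: α = {B 0, S 0}, β = {0 3, 3, 0 0, 3 B}. Rewrite as S → β S' and S' → α S' | ε.
For B: α = {3 0, S 3}, β = {0, 3}. Rewrite as B → β B' and B' → α B' | ε.

S ::= 0 3 S' | 3 S' | 0 0 S' | 3 B S'; B ::= 0 B' | 3 B'; S' ::= B 0 S' | S 0 S' | ε; B' ::= 3 0 B' | S 3 B' | ε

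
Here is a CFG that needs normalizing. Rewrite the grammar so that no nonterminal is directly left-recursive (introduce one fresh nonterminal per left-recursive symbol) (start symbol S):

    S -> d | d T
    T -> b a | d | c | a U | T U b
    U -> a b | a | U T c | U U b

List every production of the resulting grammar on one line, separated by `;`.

S -> d | d T; T -> b a T' | d T' | c T' | a U T'; U -> a b U' | a U'; T' -> U b T' | eps; U' -> T c U' | U b U' | eps

Directly left-recursive nonterminals: T, U.
For T: α = {U b}, β = {b a, d, c, a U}. Rewrite as T → β T' and T' → α T' | ε.
For U: α = {T c, U b}, β = {a b, a}. Rewrite as U → β U' and U' → α U' | ε.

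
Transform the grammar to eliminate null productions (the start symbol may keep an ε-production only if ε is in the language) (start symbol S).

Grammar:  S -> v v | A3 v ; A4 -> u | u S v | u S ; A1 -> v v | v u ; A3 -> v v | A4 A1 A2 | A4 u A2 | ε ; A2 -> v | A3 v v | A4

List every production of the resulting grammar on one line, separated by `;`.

Nullable set = {A3}.
ε ∉ L(G), so no ε-production is kept.
Expand every rule over subsets of its nullable positions: S → A3 v gives A3 v | v. A2 → A3 v v gives A3 v v | v v.

S -> v v | A3 v | v; A4 -> u | u S v | u S; A1 -> v v | v u; A3 -> v v | A4 A1 A2 | A4 u A2; A2 -> v | A3 v v | v v | A4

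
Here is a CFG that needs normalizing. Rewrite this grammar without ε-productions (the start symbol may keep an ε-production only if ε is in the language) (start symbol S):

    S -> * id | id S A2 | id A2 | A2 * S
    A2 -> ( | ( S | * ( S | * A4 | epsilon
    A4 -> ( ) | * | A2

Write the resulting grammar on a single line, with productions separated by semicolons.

Nullable nonterminals: {A2, A4}.
ε ∉ L(G), so no ε-production is kept.
Add the nullable-subset variants: S → id S A2 gives id S A2 | id S. S → id A2 gives id A2 | id. S → A2 * S gives A2 * S | * S. A2 → * A4 gives * A4 | *.

S -> * id | id S A2 | id S | id A2 | id | A2 * S | * S; A2 -> ( | ( S | * ( S | * A4 | *; A4 -> ( ) | * | A2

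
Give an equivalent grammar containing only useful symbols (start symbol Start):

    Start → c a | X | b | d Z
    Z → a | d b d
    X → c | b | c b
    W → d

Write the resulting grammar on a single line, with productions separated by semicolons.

Generating nonterminals: {Start, W, X, Z}.
Reachable from Start after that: {Start, X, Z}.
Removed useless symbols: {W} and every production mentioning them.

Start → c a | X | b | d Z; Z → a | d b d; X → c | b | c b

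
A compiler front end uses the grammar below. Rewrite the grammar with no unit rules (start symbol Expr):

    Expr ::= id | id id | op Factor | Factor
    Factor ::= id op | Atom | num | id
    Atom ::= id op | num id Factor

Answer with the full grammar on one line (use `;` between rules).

Unit pairs: Expr ⇒* {Atom, Factor}; Factor ⇒* {Atom}.
For each unit pair (A, B), copy every non-unit production of B to A, then drop all unit productions.

Expr ::= id op | num id Factor | num | id | id id | op Factor; Factor ::= id op | num id Factor | num | id; Atom ::= id op | num id Factor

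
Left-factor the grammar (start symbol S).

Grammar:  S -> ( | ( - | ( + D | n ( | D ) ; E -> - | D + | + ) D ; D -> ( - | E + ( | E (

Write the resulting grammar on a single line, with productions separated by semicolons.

S has alternatives sharing prefix '(': factor to S → ( S' with S' → ε | - | + D.
D has alternatives sharing prefix 'E': factor to D → E D' with D' → + ( | (.

S -> n ( | D ) | ( S'; E -> - | D + | + ) D; D -> ( - | E D'; S' -> epsilon | - | + D; D' -> + ( | (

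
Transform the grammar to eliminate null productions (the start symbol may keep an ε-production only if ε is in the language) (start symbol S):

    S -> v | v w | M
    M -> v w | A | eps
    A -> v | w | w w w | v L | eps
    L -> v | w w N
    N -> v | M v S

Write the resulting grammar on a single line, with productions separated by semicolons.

Nullable set = {A, M, S}.
ε ∈ L(G) since S is nullable, so keep S → ε.
For each production, add variants omitting each subset of nullable occurrences: N → M v S gives M v S | M v | v S.

S -> v | v w | M | eps; M -> v w | A; A -> v | w | w w w | v L; L -> v | w w N; N -> v | M v S | M v | v S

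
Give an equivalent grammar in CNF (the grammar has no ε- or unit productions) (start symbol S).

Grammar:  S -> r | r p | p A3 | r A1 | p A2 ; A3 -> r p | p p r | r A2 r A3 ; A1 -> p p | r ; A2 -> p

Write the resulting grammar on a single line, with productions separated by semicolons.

Introduce a nonterminal for each terminal appearing in a rule of length ≥ 2: X1 → r, X2 → p.
Binarize each right-hand side of length ≥ 3 by chaining fresh nonterminals (Y1, Y2, …): affected rules were A3 → X2 X2 X1; A3 → X1 A2 X1 A3.

S -> r | X1 X2 | X2 A3 | X1 A1 | X2 A2; A3 -> X1 X2 | X2 Y1 | X1 Y2; A1 -> X2 X2 | r; A2 -> p; X1 -> r; X2 -> p; Y1 -> X2 X1; Y2 -> A2 Y3; Y3 -> X1 A3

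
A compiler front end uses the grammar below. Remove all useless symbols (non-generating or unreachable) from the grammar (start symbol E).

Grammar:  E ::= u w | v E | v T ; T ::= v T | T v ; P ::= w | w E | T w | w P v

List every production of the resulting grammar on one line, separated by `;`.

E ::= u w | v E

Generating nonterminals: {E, P}.
Reachable from E after that: {E}.
Removed useless symbols: {P, T} and every production mentioning them.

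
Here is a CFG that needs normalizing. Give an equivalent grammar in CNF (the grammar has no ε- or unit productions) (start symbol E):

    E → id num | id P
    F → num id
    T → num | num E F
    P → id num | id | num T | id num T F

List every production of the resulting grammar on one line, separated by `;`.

Introduce a nonterminal for each terminal appearing in a rule of length ≥ 2: X1 → id, X2 → num.
Binarize each right-hand side of length ≥ 3 by chaining fresh nonterminals (Y1, Y2, …): affected rules were T → X2 E F; P → X1 X2 T F.

E → X1 X2 | X1 P; F → X2 X1; T → num | X2 Y1; P → X1 X2 | id | X2 T | X1 Y2; X1 → id; X2 → num; Y1 → E F; Y2 → X2 Y3; Y3 → T F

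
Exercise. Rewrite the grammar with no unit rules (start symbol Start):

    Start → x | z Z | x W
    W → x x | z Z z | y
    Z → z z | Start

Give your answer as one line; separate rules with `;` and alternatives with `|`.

Unit pairs: Z ⇒* {Start}.
For each unit pair (A, B), copy every non-unit production of B to A, then drop all unit productions.

Start → x | z Z | x W; W → x x | z Z z | y; Z → z z | x | z Z | x W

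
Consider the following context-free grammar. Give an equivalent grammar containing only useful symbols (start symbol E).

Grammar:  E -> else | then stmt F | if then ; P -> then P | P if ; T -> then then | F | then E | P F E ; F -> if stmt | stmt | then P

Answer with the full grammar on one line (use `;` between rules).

Generating nonterminals: {E, F, T}.
Reachable from E after that: {E, F}.
Removed useless symbols: {P, T} and every production mentioning them.

E -> else | then stmt F | if then; F -> if stmt | stmt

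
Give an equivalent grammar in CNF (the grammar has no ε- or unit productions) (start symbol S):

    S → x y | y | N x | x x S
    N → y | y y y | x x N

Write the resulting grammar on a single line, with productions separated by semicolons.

S → X1 X2 | y | N X1 | X1 Y1; N → y | X2 Y2 | X1 Y3; X1 → x; X2 → y; Y1 → X1 S; Y2 → X2 X2; Y3 → X1 N

Introduce a nonterminal for each terminal appearing in a rule of length ≥ 2: X1 → x, X2 → y.
Binarize each right-hand side of length ≥ 3 by chaining fresh nonterminals (Y1, Y2, …): affected rules were S → X1 X1 S; N → X2 X2 X2; N → X1 X1 N.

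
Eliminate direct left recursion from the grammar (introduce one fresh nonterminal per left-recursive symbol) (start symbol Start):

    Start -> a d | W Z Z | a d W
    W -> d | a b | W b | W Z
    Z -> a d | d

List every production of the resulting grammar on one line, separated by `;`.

Start -> a d | W Z Z | a d W; W -> d W1 | a b W1; Z -> a d | d; W1 -> b W1 | Z W1 | ε

Left recursion appears on W.
For W: α = {b, Z}, β = {d, a b}. Rewrite as W → β W1 and W1 → α W1 | ε.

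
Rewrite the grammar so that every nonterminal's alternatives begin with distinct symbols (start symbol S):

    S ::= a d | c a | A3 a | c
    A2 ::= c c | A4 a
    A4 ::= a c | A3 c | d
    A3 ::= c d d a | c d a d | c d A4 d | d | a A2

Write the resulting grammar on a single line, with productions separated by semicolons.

S ::= a d | A3 a | c S'; A2 ::= c c | A4 a; A4 ::= a c | A3 c | d; A3 ::= d | a A2 | c d A3'; S' ::= a | ε; A3' ::= d a | a d | A4 d

S has alternatives sharing prefix 'c': factor to S → c S' with S' → a | ε.
A3 has alternatives sharing prefix 'c d': factor to A3 → c d A3' with A3' → d a | a d | A4 d.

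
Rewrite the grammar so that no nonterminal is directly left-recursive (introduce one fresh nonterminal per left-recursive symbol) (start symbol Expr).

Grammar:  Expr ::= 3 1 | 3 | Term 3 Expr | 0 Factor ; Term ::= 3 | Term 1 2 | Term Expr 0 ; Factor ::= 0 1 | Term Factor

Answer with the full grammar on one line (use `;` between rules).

Expr ::= 3 1 | 3 | Term 3 Expr | 0 Factor; Term ::= 3 Term1; Factor ::= 0 1 | Term Factor; Term1 ::= 1 2 Term1 | Expr 0 Term1 | ε

Directly left-recursive nonterminal: Term.
For Term: α = {1 2, Expr 0}, β = {3}. Rewrite as Term → β Term1 and Term1 → α Term1 | ε.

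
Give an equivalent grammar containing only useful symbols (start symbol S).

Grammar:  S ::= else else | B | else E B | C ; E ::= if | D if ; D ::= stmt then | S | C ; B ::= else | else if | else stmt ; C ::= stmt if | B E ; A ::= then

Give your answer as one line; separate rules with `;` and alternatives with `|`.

Generating nonterminals: {A, B, C, D, E, S}.
Reachable from S after that: {B, C, D, E, S}.
Removed useless symbols: {A} and every production mentioning them.

S ::= else else | B | else E B | C; E ::= if | D if; D ::= stmt then | S | C; B ::= else | else if | else stmt; C ::= stmt if | B E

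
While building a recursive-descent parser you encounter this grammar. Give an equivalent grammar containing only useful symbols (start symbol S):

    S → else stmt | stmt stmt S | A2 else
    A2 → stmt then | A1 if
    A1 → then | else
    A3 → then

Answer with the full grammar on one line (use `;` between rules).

S → else stmt | stmt stmt S | A2 else; A2 → stmt then | A1 if; A1 → then | else

Generating nonterminals: {A1, A2, A3, S}.
Reachable from S after that: {A1, A2, S}.
Removed useless symbols: {A3} and every production mentioning them.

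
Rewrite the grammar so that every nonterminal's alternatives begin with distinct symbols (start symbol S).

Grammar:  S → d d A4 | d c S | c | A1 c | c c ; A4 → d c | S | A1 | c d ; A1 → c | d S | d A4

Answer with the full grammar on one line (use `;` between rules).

S → A1 c | d S' | c S''; A4 → d c | S | A1 | c d; A1 → c | d A1'; S' → d A4 | c S; S'' → ε | c; A1' → S | A4

S has alternatives sharing prefix 'd': factor to S → d S' with S' → d A4 | c S.
S has alternatives sharing prefix 'c': factor to S → c S'' with S'' → ε | c.
A1 has alternatives sharing prefix 'd': factor to A1 → d A1' with A1' → S | A4.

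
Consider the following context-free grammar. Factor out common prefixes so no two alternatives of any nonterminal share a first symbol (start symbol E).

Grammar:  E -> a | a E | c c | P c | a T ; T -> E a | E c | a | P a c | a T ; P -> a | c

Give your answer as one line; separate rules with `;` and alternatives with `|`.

E -> c c | P c | a E'; T -> P a c | E T' | a T''; P -> a | c; E' -> ε | E | T; T' -> a | c; T'' -> ε | T

E has alternatives sharing prefix 'a': factor to E → a E' with E' → ε | E | T.
T has alternatives sharing prefix 'E': factor to T → E T' with T' → a | c.
T has alternatives sharing prefix 'a': factor to T → a T'' with T'' → ε | T.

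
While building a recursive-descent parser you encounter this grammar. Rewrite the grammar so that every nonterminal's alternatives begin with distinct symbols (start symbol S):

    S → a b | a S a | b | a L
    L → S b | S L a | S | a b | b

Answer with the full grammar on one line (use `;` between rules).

S has alternatives sharing prefix 'a': factor to S → a S' with S' → b | S a | L.
L has alternatives sharing prefix 'S': factor to L → S L' with L' → b | L a | ε.

S → b | a S'; L → a b | b | S L'; S' → b | S a | L; L' → b | L a | ε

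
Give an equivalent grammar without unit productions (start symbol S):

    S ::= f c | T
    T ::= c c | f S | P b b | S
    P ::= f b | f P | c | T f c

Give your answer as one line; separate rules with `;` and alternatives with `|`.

Unit pairs: S ⇒* {T}; T ⇒* {S}.
Replace each nonterminal's rules with the union of the non-unit rules of every nonterminal it unit-derives.

S ::= f c | c c | f S | P b b; T ::= f c | c c | f S | P b b; P ::= f b | f P | c | T f c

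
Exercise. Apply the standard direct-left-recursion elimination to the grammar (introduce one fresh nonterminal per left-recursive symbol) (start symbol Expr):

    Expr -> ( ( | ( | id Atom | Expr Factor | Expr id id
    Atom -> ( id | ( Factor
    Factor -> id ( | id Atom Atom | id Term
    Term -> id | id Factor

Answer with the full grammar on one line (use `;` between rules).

Expr -> ( ( Expr1 | ( Expr1 | id Atom Expr1; Atom -> ( id | ( Factor; Factor -> id ( | id Atom Atom | id Term; Term -> id | id Factor; Expr1 -> Factor Expr1 | id id Expr1 | ε

Left recursion appears on Expr.
For Expr: α = {Factor, id id}, β = {( (, (, id Atom}. Rewrite as Expr → β Expr1 and Expr1 → α Expr1 | ε.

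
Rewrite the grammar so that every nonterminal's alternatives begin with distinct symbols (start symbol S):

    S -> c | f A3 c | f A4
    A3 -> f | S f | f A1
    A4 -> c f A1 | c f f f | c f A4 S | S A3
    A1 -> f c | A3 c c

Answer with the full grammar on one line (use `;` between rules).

S -> c | f S'; A3 -> S f | f A3'; A4 -> S A3 | c f A4'; A1 -> f c | A3 c c; S' -> A3 c | A4; A3' -> ε | A1; A4' -> A1 | f f | A4 S

S has alternatives sharing prefix 'f': factor to S → f S' with S' → A3 c | A4.
A3 has alternatives sharing prefix 'f': factor to A3 → f A3' with A3' → ε | A1.
A4 has alternatives sharing prefix 'c f': factor to A4 → c f A4' with A4' → A1 | f f | A4 S.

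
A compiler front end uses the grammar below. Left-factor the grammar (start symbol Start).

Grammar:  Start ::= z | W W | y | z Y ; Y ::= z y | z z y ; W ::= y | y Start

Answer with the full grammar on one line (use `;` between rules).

Start ::= W W | y | z Start1; Y ::= z Y1; W ::= y W1; Start1 ::= ε | Y; Y1 ::= y | z y; W1 ::= ε | Start

Start has alternatives sharing prefix 'z': factor to Start → z Start1 with Start1 → ε | Y.
Y has alternatives sharing prefix 'z': factor to Y → z Y1 with Y1 → y | z y.
W has alternatives sharing prefix 'y': factor to W → y W1 with W1 → ε | Start.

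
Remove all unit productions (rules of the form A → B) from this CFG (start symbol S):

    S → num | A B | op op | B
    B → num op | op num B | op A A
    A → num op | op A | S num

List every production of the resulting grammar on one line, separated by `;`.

Unit pairs: S ⇒* {B}.
For every A with A ⇒* B via unit rules, add B's non-unit alternatives to A; then delete every rule of the form X → Y.

S → num op | op num B | op A A | num | A B | op op; B → num op | op num B | op A A; A → num op | op A | S num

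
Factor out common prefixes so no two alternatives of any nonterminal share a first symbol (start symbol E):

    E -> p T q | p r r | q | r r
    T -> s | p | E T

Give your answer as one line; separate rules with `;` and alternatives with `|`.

E has alternatives sharing prefix 'p': factor to E → p E' with E' → T q | r r.

E -> q | r r | p E'; T -> s | p | E T; E' -> T q | r r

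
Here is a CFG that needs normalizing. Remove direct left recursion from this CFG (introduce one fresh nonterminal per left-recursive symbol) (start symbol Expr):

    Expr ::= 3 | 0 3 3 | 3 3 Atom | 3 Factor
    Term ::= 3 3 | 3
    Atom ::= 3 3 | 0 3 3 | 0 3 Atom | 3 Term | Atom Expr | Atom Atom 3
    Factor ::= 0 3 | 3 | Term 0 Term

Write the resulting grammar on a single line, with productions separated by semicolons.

Atom is directly left-recursive.
For Atom: α = {Expr, Atom 3}, β = {3 3, 0 3 3, 0 3 Atom, 3 Term}. Rewrite as Atom → β Atom1 and Atom1 → α Atom1 | ε.

Expr ::= 3 | 0 3 3 | 3 3 Atom | 3 Factor; Term ::= 3 3 | 3; Atom ::= 3 3 Atom1 | 0 3 3 Atom1 | 0 3 Atom Atom1 | 3 Term Atom1; Factor ::= 0 3 | 3 | Term 0 Term; Atom1 ::= Expr Atom1 | Atom 3 Atom1 | ε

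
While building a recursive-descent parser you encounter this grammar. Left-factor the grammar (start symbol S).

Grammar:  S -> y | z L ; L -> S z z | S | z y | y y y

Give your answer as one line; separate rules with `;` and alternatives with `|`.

S -> y | z L; L -> z y | y y y | S L'; L' -> z z | ε

L has alternatives sharing prefix 'S': factor to L → S L' with L' → z z | ε.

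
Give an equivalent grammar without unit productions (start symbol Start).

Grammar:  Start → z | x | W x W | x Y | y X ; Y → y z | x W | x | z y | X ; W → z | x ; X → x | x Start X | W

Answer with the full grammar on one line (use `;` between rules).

Unit pairs: X ⇒* {W}; Y ⇒* {W, X}.
Replace each nonterminal's rules with the union of the non-unit rules of every nonterminal it unit-derives.

Start → z | x | W x W | x Y | y X; Y → x | x Start X | z | y z | x W | z y; W → z | x; X → x | x Start X | z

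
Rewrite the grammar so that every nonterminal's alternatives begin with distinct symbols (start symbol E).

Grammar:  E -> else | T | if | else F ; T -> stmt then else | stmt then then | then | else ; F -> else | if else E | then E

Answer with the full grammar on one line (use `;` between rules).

E has alternatives sharing prefix 'else': factor to E → else E' with E' → ε | F.
T has alternatives sharing prefix 'stmt then': factor to T → stmt then T' with T' → else | then.

E -> T | if | else E'; T -> then | else | stmt then T'; F -> else | if else E | then E; E' -> ε | F; T' -> else | then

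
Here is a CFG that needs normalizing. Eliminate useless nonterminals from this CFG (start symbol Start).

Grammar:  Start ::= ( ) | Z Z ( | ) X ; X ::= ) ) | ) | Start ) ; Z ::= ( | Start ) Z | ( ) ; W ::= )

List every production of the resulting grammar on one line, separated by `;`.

Generating nonterminals: {Start, W, X, Z}.
Reachable from Start after that: {Start, X, Z}.
Removed useless symbols: {W} and every production mentioning them.

Start ::= ( ) | Z Z ( | ) X; X ::= ) ) | ) | Start ); Z ::= ( | Start ) Z | ( )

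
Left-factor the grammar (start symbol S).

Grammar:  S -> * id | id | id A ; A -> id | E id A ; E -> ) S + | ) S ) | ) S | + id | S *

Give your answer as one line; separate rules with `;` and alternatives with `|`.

S has alternatives sharing prefix 'id': factor to S → id S' with S' → ε | A.
E has alternatives sharing prefix ') S': factor to E → ) S E' with E' → + | ) | ε.

S -> * id | id S'; A -> id | E id A; E -> + id | S * | ) S E'; S' -> ε | A; E' -> + | ) | ε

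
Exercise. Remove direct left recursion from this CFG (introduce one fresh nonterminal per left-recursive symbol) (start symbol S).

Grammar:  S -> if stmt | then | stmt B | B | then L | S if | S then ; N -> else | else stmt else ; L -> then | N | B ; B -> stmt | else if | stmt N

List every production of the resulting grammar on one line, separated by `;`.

S -> if stmt S' | then S' | stmt B S' | B S' | then L S'; N -> else | else stmt else; L -> then | N | B; B -> stmt | else if | stmt N; S' -> if S' | then S' | ε

S is directly left-recursive.
For S: α = {if, then}, β = {if stmt, then, stmt B, B, then L}. Rewrite as S → β S' and S' → α S' | ε.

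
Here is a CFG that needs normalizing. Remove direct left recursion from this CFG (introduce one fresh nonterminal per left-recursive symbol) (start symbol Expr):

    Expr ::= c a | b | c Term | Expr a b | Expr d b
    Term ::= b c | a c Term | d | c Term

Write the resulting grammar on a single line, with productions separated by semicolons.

Left recursion appears on Expr.
For Expr: α = {a b, d b}, β = {c a, b, c Term}. Rewrite as Expr → β Expr1 and Expr1 → α Expr1 | ε.

Expr ::= c a Expr1 | b Expr1 | c Term Expr1; Term ::= b c | a c Term | d | c Term; Expr1 ::= a b Expr1 | d b Expr1 | ε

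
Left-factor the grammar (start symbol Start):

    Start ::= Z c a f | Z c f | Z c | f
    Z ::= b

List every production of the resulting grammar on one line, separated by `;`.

Start has alternatives sharing prefix 'Z c': factor to Start → Z c Start1 with Start1 → a f | f | ε.

Start ::= f | Z c Start1; Z ::= b; Start1 ::= a f | f | ε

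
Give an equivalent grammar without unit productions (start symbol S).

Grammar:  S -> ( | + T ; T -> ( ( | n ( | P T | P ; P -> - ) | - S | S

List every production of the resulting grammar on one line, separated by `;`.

Unit pairs: P ⇒* {S}; T ⇒* {P, S}.
For each unit pair (A, B), copy every non-unit production of B to A, then drop all unit productions.

S -> ( | + T; T -> ( | + T | - ) | - S | ( ( | n ( | P T; P -> ( | + T | - ) | - S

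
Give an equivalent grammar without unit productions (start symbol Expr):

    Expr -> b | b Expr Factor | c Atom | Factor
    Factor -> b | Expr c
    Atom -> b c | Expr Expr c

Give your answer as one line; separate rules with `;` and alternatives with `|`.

Expr -> b | Expr c | b Expr Factor | c Atom; Factor -> b | Expr c; Atom -> b c | Expr Expr c

Unit pairs: Expr ⇒* {Factor}.
For each unit pair (A, B), copy every non-unit production of B to A, then drop all unit productions.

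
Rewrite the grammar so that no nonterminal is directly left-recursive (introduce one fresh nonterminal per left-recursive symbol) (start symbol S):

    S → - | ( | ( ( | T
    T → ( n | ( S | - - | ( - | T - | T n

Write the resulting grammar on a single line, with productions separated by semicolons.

S → - | ( | ( ( | T; T → ( n T' | ( S T' | - - T' | ( - T'; T' → - T' | n T' | eps

T is directly left-recursive.
For T: α = {-, n}, β = {( n, ( S, - -, ( -}. Rewrite as T → β T' and T' → α T' | ε.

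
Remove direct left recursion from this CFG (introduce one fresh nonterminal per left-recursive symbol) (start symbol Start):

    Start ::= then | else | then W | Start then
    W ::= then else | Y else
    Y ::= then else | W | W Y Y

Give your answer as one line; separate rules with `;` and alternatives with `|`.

Left recursion appears on Start.
For Start: α = {then}, β = {then, else, then W}. Rewrite as Start → β Start1 and Start1 → α Start1 | ε.

Start ::= then Start1 | else Start1 | then W Start1; W ::= then else | Y else; Y ::= then else | W | W Y Y; Start1 ::= then Start1 | ε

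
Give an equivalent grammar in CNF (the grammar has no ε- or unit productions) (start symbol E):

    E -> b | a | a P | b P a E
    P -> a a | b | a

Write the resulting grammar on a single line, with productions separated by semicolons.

Introduce a nonterminal for each terminal appearing in a rule of length ≥ 2: X1 → a, X2 → b.
Binarize each right-hand side of length ≥ 3 by chaining fresh nonterminals (Y1, Y2, …): affected rules were E → X2 P X1 E.

E -> b | a | X1 P | X2 Y1; P -> X1 X1 | b | a; X1 -> a; X2 -> b; Y1 -> P Y2; Y2 -> X1 E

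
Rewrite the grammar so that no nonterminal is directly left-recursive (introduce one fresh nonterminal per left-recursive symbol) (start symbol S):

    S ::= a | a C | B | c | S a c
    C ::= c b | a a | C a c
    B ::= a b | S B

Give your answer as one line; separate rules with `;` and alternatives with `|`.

S ::= a S' | a C S' | B S' | c S'; C ::= c b C' | a a C'; B ::= a b | S B; S' ::= a c S' | ε; C' ::= a c C' | ε

Left recursion appears on S, C.
For S: α = {a c}, β = {a, a C, B, c}. Rewrite as S → β S' and S' → α S' | ε.
For C: α = {a c}, β = {c b, a a}. Rewrite as C → β C' and C' → α C' | ε.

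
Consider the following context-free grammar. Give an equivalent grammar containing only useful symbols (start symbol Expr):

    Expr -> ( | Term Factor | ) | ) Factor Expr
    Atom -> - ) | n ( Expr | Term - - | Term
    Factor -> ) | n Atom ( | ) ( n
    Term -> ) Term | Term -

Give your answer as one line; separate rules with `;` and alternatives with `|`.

Expr -> ( | ) | ) Factor Expr; Atom -> - ) | n ( Expr; Factor -> ) | n Atom ( | ) ( n

Generating nonterminals: {Atom, Expr, Factor}.
Reachable from Expr after that: {Atom, Expr, Factor}.
Removed useless symbols: {Term} and every production mentioning them.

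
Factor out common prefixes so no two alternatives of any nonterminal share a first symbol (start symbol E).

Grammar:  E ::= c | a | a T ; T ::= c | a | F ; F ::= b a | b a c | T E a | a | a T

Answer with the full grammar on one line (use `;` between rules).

E has alternatives sharing prefix 'a': factor to E → a E' with E' → ε | T.
F has alternatives sharing prefix 'b a': factor to F → b a F' with F' → ε | c.
F has alternatives sharing prefix 'a': factor to F → a F'' with F'' → ε | T.

E ::= c | a E'; T ::= c | a | F; F ::= T E a | b a F' | a F''; E' ::= ε | T; F' ::= ε | c; F'' ::= ε | T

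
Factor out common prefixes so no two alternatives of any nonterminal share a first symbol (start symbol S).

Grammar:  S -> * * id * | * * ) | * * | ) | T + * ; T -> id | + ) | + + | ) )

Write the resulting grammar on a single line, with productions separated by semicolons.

S -> ) | T + * | * * S'; T -> id | ) ) | + T'; S' -> id * | ) | epsilon; T' -> ) | +

S has alternatives sharing prefix '* *': factor to S → * * S' with S' → id * | ) | ε.
T has alternatives sharing prefix '+': factor to T → + T' with T' → ) | +.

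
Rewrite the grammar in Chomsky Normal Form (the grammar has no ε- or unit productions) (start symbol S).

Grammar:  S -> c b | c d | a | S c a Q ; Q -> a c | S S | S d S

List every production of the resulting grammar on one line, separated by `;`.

Introduce a nonterminal for each terminal appearing in a rule of length ≥ 2: X1 → c, X2 → b, X3 → d, X4 → a.
Binarize each right-hand side of length ≥ 3 by chaining fresh nonterminals (Y1, Y2, …): affected rules were S → S X1 X4 Q; Q → S X3 S.

S -> X1 X2 | X1 X3 | a | S Y1; Q -> X4 X1 | S S | S Y3; X1 -> c; X2 -> b; X3 -> d; X4 -> a; Y1 -> X1 Y2; Y2 -> X4 Q; Y3 -> X3 S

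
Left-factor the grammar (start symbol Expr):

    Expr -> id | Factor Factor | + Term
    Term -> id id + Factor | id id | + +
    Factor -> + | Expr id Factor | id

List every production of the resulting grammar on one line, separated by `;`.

Term has alternatives sharing prefix 'id id': factor to Term → id id Term1 with Term1 → + Factor | ε.

Expr -> id | Factor Factor | + Term; Term -> + + | id id Term1; Factor -> + | Expr id Factor | id; Term1 -> + Factor | ε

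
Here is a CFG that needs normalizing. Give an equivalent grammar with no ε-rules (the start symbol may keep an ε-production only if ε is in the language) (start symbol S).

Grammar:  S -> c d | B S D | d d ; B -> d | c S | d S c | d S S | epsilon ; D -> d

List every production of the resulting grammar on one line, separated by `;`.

Nullable set = {B}.
ε ∉ L(G), so no ε-production is kept.
Add the nullable-subset variants: S → B S D gives B S D | S D.

S -> c d | B S D | S D | d d; B -> d | c S | d S c | d S S; D -> d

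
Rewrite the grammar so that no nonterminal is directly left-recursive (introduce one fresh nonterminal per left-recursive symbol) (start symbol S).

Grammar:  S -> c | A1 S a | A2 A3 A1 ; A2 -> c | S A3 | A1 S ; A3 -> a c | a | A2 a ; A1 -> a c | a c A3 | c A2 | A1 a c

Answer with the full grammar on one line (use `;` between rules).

Directly left-recursive nonterminal: A1.
For A1: α = {a c}, β = {a c, a c A3, c A2}. Rewrite as A1 → β A1' and A1' → α A1' | ε.

S -> c | A1 S a | A2 A3 A1; A2 -> c | S A3 | A1 S; A3 -> a c | a | A2 a; A1 -> a c A1' | a c A3 A1' | c A2 A1'; A1' -> a c A1' | eps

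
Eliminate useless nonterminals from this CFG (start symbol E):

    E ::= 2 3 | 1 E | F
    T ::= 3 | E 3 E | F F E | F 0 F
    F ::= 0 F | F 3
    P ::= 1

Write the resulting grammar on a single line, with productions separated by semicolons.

E ::= 2 3 | 1 E

Generating nonterminals: {E, P, T}.
Reachable from E after that: {E}.
Removed useless symbols: {F, P, T} and every production mentioning them.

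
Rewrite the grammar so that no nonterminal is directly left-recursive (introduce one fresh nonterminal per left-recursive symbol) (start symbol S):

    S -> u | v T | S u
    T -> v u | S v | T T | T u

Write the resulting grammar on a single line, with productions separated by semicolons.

S, T are directly left-recursive.
For S: α = {u}, β = {u, v T}. Rewrite as S → β S' and S' → α S' | ε.
For T: α = {T, u}, β = {v u, S v}. Rewrite as T → β T' and T' → α T' | ε.

S -> u S' | v T S'; T -> v u T' | S v T'; S' -> u S' | ε; T' -> T T' | u T' | ε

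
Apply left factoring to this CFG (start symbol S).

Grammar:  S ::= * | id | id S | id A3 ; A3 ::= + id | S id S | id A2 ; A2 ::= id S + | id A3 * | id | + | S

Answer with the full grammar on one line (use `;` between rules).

S ::= * | id S'; A3 ::= + id | S id S | id A2; A2 ::= + | S | id A2'; S' ::= ε | S | A3; A2' ::= S + | A3 * | ε

S has alternatives sharing prefix 'id': factor to S → id S' with S' → ε | S | A3.
A2 has alternatives sharing prefix 'id': factor to A2 → id A2' with A2' → S + | A3 * | ε.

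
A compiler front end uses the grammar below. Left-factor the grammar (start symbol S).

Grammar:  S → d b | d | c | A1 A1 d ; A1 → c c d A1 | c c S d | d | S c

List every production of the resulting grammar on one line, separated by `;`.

S → c | A1 A1 d | d S'; A1 → d | S c | c c A1'; S' → b | epsilon; A1' → d A1 | S d

S has alternatives sharing prefix 'd': factor to S → d S' with S' → b | ε.
A1 has alternatives sharing prefix 'c c': factor to A1 → c c A1' with A1' → d A1 | S d.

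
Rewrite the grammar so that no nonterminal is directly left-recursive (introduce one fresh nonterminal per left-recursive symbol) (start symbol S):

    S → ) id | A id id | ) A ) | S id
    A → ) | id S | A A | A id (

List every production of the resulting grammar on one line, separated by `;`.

S → ) id S' | A id id S' | ) A ) S'; A → ) A' | id S A'; S' → id S' | ε; A' → A A' | id ( A' | ε

Directly left-recursive nonterminals: S, A.
For S: α = {id}, β = {) id, A id id, ) A )}. Rewrite as S → β S' and S' → α S' | ε.
For A: α = {A, id (}, β = {), id S}. Rewrite as A → β A' and A' → α A' | ε.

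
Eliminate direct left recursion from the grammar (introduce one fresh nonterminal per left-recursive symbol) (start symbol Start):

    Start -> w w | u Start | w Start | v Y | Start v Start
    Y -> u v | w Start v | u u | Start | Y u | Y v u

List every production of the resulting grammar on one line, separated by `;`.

Left recursion appears on Start, Y.
For Start: α = {v Start}, β = {w w, u Start, w Start, v Y}. Rewrite as Start → β Start1 and Start1 → α Start1 | ε.
For Y: α = {u, v u}, β = {u v, w Start v, u u, Start}. Rewrite as Y → β Y1 and Y1 → α Y1 | ε.

Start -> w w Start1 | u Start Start1 | w Start Start1 | v Y Start1; Y -> u v Y1 | w Start v Y1 | u u Y1 | Start Y1; Start1 -> v Start Start1 | ε; Y1 -> u Y1 | v u Y1 | ε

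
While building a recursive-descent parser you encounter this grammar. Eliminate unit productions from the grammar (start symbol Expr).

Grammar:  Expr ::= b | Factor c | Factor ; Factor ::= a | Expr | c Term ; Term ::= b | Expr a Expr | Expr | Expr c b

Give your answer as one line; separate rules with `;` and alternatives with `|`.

Unit pairs: Expr ⇒* {Factor}; Factor ⇒* {Expr}; Term ⇒* {Expr, Factor}.
For each unit pair (A, B), copy every non-unit production of B to A, then drop all unit productions.

Expr ::= a | c Term | b | Factor c; Factor ::= a | c Term | b | Factor c; Term ::= b | Expr a Expr | Expr c b | a | c Term | Factor c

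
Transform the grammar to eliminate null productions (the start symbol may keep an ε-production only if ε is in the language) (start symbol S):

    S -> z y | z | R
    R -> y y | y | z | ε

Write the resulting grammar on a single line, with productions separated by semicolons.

Nullable set = {R, S}.
ε ∈ L(G) since S is nullable, so keep S → ε.

S -> z y | z | R | ε; R -> y y | y | z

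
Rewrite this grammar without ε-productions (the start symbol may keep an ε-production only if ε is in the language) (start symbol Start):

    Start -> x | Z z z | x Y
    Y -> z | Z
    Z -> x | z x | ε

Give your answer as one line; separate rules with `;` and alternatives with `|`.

Start -> x | Z z z | z z | x Y; Y -> z | Z; Z -> x | z x

Nullable set = {Y, Z}.
ε ∉ L(G), so no ε-production is kept.
Expand every rule over subsets of its nullable positions: Start → Z z z gives Z z z | z z.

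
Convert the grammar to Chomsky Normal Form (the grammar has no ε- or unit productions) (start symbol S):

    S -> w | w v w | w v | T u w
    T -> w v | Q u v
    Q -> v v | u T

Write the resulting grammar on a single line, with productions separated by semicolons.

S -> w | X1 Y1 | X1 X2 | T Y2; T -> X1 X2 | Q Y3; Q -> X2 X2 | X3 T; X1 -> w; X2 -> v; X3 -> u; Y1 -> X2 X1; Y2 -> X3 X1; Y3 -> X3 X2

Introduce a nonterminal for each terminal appearing in a rule of length ≥ 2: X1 → w, X2 → v, X3 → u.
Binarize each right-hand side of length ≥ 3 by chaining fresh nonterminals (Y1, Y2, …): affected rules were S → X1 X2 X1; S → T X3 X1; T → Q X3 X2.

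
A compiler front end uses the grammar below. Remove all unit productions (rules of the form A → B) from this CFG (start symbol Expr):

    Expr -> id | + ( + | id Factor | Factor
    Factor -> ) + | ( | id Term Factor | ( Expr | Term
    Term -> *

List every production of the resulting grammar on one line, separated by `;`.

Expr -> * | ) + | ( | id Term Factor | ( Expr | id | + ( + | id Factor; Factor -> * | ) + | ( | id Term Factor | ( Expr; Term -> *

Unit pairs: Expr ⇒* {Factor, Term}; Factor ⇒* {Term}.
Replace each nonterminal's rules with the union of the non-unit rules of every nonterminal it unit-derives.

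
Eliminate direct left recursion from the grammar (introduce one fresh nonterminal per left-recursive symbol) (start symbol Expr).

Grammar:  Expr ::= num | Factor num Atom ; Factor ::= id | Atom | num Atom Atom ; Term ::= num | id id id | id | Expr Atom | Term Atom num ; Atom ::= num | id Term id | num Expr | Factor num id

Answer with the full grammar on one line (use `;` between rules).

Left recursion appears on Term.
For Term: α = {Atom num}, β = {num, id id id, id, Expr Atom}. Rewrite as Term → β Term1 and Term1 → α Term1 | ε.

Expr ::= num | Factor num Atom; Factor ::= id | Atom | num Atom Atom; Term ::= num Term1 | id id id Term1 | id Term1 | Expr Atom Term1; Atom ::= num | id Term id | num Expr | Factor num id; Term1 ::= Atom num Term1 | ε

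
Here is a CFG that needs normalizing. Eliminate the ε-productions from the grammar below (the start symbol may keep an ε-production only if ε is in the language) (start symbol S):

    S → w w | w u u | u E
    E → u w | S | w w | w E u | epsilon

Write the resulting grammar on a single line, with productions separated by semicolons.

S → w w | w u u | u E | u; E → u w | S | w w | w E u | w u

Nullable nonterminals: {E}.
ε ∉ L(G), so no ε-production is kept.
For each production, add variants omitting each subset of nullable occurrences: S → u E gives u E | u. E → w E u gives w E u | w u.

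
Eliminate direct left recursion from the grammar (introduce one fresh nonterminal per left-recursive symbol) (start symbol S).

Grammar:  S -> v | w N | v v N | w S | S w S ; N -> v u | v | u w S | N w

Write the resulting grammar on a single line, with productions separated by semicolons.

S -> v S' | w N S' | v v N S' | w S S'; N -> v u N' | v N' | u w S N'; S' -> w S S' | ε; N' -> w N' | ε

Directly left-recursive nonterminals: S, N.
For S: α = {w S}, β = {v, w N, v v N, w S}. Rewrite as S → β S' and S' → α S' | ε.
For N: α = {w}, β = {v u, v, u w S}. Rewrite as N → β N' and N' → α N' | ε.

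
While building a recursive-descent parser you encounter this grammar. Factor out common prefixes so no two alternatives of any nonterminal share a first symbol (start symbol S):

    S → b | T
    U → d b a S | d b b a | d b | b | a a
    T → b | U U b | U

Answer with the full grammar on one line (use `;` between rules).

U has alternatives sharing prefix 'd b': factor to U → d b U' with U' → a S | b a | ε.
T has alternatives sharing prefix 'U': factor to T → U T' with T' → U b | ε.

S → b | T; U → b | a a | d b U'; T → b | U T'; U' → a S | b a | ε; T' → U b | ε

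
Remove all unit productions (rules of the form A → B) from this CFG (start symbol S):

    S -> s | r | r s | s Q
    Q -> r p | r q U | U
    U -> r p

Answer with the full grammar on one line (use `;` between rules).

Unit pairs: Q ⇒* {U}.
For each unit pair (A, B), copy every non-unit production of B to A, then drop all unit productions.

S -> s | r | r s | s Q; Q -> r p | r q U; U -> r p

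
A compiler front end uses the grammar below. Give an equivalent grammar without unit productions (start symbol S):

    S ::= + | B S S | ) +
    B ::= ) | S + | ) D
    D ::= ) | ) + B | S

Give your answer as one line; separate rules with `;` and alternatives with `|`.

S ::= + | B S S | ) +; B ::= ) | S + | ) D; D ::= + | B S S | ) + | ) | ) + B

Unit pairs: D ⇒* {S}.
For every A with A ⇒* B via unit rules, add B's non-unit alternatives to A; then delete every rule of the form X → Y.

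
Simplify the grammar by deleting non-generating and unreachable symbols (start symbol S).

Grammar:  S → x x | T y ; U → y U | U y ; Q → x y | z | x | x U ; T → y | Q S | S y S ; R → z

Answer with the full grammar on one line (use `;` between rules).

Generating nonterminals: {Q, R, S, T}.
Reachable from S after that: {Q, S, T}.
Removed useless symbols: {R, U} and every production mentioning them.

S → x x | T y; Q → x y | z | x; T → y | Q S | S y S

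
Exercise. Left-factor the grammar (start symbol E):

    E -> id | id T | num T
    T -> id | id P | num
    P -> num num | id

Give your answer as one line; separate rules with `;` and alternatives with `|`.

E has alternatives sharing prefix 'id': factor to E → id E' with E' → ε | T.
T has alternatives sharing prefix 'id': factor to T → id T' with T' → ε | P.

E -> num T | id E'; T -> num | id T'; P -> num num | id; E' -> eps | T; T' -> eps | P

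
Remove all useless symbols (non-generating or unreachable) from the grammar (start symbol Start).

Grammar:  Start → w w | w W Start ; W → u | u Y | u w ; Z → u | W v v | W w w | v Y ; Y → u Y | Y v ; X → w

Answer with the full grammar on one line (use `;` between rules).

Start → w w | w W Start; W → u | u w

Generating nonterminals: {Start, W, X, Z}.
Reachable from Start after that: {Start, W}.
Removed useless symbols: {X, Y, Z} and every production mentioning them.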